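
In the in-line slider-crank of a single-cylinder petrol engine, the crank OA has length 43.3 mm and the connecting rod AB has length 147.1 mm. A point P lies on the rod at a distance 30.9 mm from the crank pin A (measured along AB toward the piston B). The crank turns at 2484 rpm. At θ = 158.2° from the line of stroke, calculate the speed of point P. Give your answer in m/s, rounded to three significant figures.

9.15

ω = 260.1 rad/s.  Crank-pin speed |V_A| = rω = 11.263 m/s, perpendicular to OA.
Rod angle: sinφ = −(r/L) sinθ ⇒ φ = -6.276°; ω_rod = −rω cosθ/√(L²−r²sin²θ) = +71.522 rad/s.
V_P = V_A + ω_rod × AP, with AP = 0.0309 m along the rod.
Components: V_Px = −rω sinθ − a·ω_rod·sinφ = -3.9413 m/s;  V_Py = rω cosθ + a·ω_rod·cosφ = -8.2611 m/s.
|V_P| = √(V_Px² + V_Py²) = 9.1531 m/s.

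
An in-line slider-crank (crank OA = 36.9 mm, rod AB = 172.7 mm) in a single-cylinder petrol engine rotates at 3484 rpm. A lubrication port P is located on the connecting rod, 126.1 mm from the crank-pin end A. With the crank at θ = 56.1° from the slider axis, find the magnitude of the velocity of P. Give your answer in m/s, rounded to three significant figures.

12.3

ω = 364.8 rad/s.  Crank-pin speed |V_A| = rω = 13.463 m/s, perpendicular to OA.
Rod angle: sinφ = −(r/L) sinθ ⇒ φ = -10.215°; ω_rod = −rω cosθ/√(L²−r²sin²θ) = -44.179 rad/s.
V_P = V_A + ω_rod × AP, with AP = 0.1261 m along the rod.
Components: V_Px = −rω sinθ − a·ω_rod·sinφ = -12.162 m/s;  V_Py = rω cosθ + a·ω_rod·cosφ = +2.0261 m/s.
|V_P| = √(V_Px² + V_Py²) = 12.33 m/s.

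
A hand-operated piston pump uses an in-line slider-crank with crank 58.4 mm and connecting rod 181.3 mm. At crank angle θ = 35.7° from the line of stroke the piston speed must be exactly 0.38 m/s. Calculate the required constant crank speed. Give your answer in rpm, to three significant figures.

For an in-line slider-crank, |v_piston| = rω|sinθ|·[1 + r cosθ/√(L² − r² sin²θ)].
With r = 0.0584 m, L = 0.1813 m, θ = 35.7°: the bracketed kinematic factor |dx/dθ| = 0.043155 m.
ω = v/|dx/dθ| = 0.38/0.043155 = 8.8054 rad/s.
N = 60ω/(2π) = 84.086 rpm.

84.1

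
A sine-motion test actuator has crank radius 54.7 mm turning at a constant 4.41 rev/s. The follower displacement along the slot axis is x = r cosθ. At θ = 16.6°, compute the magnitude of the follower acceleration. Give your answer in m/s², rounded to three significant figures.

40.2

ω = 27.71 rad/s (from 4.41 rev/s).
x = r cosθ ⇒ ẍ = −rω² cosθ (ω constant).
|a| = rω²|cosθ| = 0.0547·(27.71)²·|cos 16.6°| = 40.247 m/s².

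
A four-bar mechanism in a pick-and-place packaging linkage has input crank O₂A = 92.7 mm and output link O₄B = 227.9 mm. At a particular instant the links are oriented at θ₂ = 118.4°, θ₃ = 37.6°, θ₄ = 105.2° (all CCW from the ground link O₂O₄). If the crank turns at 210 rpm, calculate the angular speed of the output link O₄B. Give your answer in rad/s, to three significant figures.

9.55

ω₂ = 21.99 rad/s (from 210 rpm).
Differentiating the loop-closure r₂e^{iθ₂}+r₃e^{iθ₃}=r₁+r₄e^{iθ₄} gives r₂ω₂e^{iθ₂}+r₃ω₃e^{iθ₃}=r₄ω₄e^{iθ₄}.
Eliminating the other unknown: ω₄ = r₂ω₂ sin(θ₂−θ₃) / [r₄ sin(θ₄−θ₃)].
Numerator sine = +0.98714; denominator sine = +0.92455.
Result = 0.0927·21.99·(+0.98714) / (0.2279·(+0.92455)) = +9.5506 rad/s; magnitude 9.5506 rad/s.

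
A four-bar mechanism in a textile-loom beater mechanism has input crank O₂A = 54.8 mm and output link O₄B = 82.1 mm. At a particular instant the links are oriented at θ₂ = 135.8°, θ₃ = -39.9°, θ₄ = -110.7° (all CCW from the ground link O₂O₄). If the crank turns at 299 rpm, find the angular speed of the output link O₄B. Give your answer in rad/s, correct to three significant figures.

ω₂ = 31.31 rad/s (from 299 rpm).
Differentiating the loop-closure r₂e^{iθ₂}+r₃e^{iθ₃}=r₁+r₄e^{iθ₄} gives r₂ω₂e^{iθ₂}+r₃ω₃e^{iθ₃}=r₄ω₄e^{iθ₄}.
Eliminating the other unknown: ω₄ = r₂ω₂ sin(θ₂−θ₃) / [r₄ sin(θ₄−θ₃)].
Numerator sine = +0.07498; denominator sine = -0.94438.
Result = 0.0548·31.31·(+0.07498) / (0.0821·(-0.94438)) = -1.6593 rad/s; magnitude 1.6593 rad/s.

1.66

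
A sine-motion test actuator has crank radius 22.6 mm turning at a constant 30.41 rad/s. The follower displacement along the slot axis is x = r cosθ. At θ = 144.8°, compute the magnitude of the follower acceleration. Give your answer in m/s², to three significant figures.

17.1

ω = 30.41 rad/s
x = r cosθ ⇒ ẍ = −rω² cosθ (ω constant).
|a| = rω²|cosθ| = 0.0226·(30.41)²·|cos 144.8°| = 17.078 m/s².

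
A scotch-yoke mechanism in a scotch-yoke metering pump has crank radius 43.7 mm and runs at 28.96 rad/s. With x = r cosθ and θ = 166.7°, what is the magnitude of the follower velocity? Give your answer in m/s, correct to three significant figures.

ω = 28.96 rad/s
x = r cosθ ⇒ ẋ = −rω sinθ.
|v| = rω|sinθ| = 0.0437·28.96·|sin 166.7°| = 0.29114 m/s.

0.291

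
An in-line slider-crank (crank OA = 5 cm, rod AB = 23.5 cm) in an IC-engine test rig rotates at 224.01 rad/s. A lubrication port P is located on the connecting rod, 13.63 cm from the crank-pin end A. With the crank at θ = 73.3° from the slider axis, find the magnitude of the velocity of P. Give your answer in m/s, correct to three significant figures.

11.2

ω = 224 rad/s.  Crank-pin speed |V_A| = rω = 11.2 m/s, perpendicular to OA.
Rod angle: sinφ = −(r/L) sinθ ⇒ φ = -11.759°; ω_rod = −rω cosθ/√(L²−r²sin²θ) = -13.99 rad/s.
V_P = V_A + ω_rod × AP, with AP = 0.1363 m along the rod.
Components: V_Px = −rω sinθ − a·ω_rod·sinφ = -11.117 m/s;  V_Py = rω cosθ + a·ω_rod·cosφ = +1.3518 m/s.
|V_P| = √(V_Px² + V_Py²) = 11.199 m/s.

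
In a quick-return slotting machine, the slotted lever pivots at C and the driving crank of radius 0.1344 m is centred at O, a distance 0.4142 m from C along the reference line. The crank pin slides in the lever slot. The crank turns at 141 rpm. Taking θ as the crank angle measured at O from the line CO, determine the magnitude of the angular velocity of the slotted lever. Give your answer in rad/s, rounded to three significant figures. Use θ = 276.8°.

ω = 14.77 rad/s (from 141 rpm).
Crank pin A relative to C: A = (d + r cosθ, r sinθ); lever angle φ = atan2(r sinθ, d + r cosθ).
Differentiating tanφ: φ̇ = rω(d cosθ + r)/(d² + r² + 2dr cosθ).
d² + r² + 2dr cosθ = |CA|² = 0.202808 m²;  d cosθ + r = +0.18344 m.
|ω_lever| = |0.1344·14.77·+0.18344| / 0.202808 = 1.795 rad/s.

1.79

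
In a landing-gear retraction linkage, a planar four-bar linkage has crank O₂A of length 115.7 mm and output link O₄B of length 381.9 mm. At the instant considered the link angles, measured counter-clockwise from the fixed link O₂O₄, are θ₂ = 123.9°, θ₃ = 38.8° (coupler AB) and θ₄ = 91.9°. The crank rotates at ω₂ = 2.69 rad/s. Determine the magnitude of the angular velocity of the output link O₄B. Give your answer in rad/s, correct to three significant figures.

ω₂ = 2.69 rad/s
Differentiating the loop-closure r₂e^{iθ₂}+r₃e^{iθ₃}=r₁+r₄e^{iθ₄} gives r₂ω₂e^{iθ₂}+r₃ω₃e^{iθ₃}=r₄ω₄e^{iθ₄}.
Eliminating the other unknown: ω₄ = r₂ω₂ sin(θ₂−θ₃) / [r₄ sin(θ₄−θ₃)].
Numerator sine = +0.99635; denominator sine = +0.79968.
Result = 0.1157·2.69·(+0.99635) / (0.3819·(+0.79968)) = +1.0154 rad/s; magnitude 1.0154 rad/s.

1.02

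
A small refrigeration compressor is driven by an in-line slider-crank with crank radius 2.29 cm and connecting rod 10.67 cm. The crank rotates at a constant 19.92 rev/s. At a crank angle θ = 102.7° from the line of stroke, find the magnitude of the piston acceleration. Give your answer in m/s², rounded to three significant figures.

ω = 2π·19.9 = 125.2 rad/s
x(θ) = r cosθ + √(L² − r² sin²θ); with ω constant, a = ω²·d²x/dθ².
d²x/dθ² = −r cosθ − r²(cos2θ)/√u − r⁴ sin²2θ/(4u^{3/2}),  u = L² − r² sin²θ = 0.0108858 m².
Substituting r = 0.0229 m, L = 0.1067 m, θ = 102.7°: d²x/dθ² = +0.0095637 m.
a = ω²·d²x/dθ² = (125.2)²·(+0.0095637) = +149.82 m/s²;  |a| = 149.82 m/s².

150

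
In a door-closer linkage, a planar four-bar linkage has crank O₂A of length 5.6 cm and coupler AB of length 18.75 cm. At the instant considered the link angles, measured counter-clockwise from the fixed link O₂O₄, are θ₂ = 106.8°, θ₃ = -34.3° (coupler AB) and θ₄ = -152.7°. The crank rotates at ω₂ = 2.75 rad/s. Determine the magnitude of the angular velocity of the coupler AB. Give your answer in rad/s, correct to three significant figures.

0.918

ω₂ = 2.75 rad/s
Differentiating the loop-closure r₂e^{iθ₂}+r₃e^{iθ₃}=r₁+r₄e^{iθ₄} gives r₂ω₂e^{iθ₂}+r₃ω₃e^{iθ₃}=r₄ω₄e^{iθ₄}.
Eliminating the other unknown: ω₃ = r₂ω₂ sin(θ₄−θ₂) / [r₃ sin(θ₃−θ₄)].
Numerator sine = +0.98325; denominator sine = +0.87965.
Result = 0.056·2.75·(+0.98325) / (0.1875·(+0.87965)) = +0.91807 rad/s; magnitude 0.91807 rad/s.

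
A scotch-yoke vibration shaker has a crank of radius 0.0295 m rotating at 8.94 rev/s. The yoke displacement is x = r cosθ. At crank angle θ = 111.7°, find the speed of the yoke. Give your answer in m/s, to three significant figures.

1.54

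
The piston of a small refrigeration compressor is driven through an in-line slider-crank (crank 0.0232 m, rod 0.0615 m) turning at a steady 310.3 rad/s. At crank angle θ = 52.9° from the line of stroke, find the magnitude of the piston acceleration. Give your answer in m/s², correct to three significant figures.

1140

ω = 310.3 rad/s
x(θ) = r cosθ + √(L² − r² sin²θ); with ω constant, a = ω²·d²x/dθ².
d²x/dθ² = −r cosθ − r²(cos2θ)/√u − r⁴ sin²2θ/(4u^{3/2}),  u = L² − r² sin²θ = 0.00343985 m².
Substituting r = 0.0232 m, L = 0.0615 m, θ = 52.9°: d²x/dθ² = -0.011828 m.
a = ω²·d²x/dθ² = (310.3)²·(-0.011828) = -1138.9 m/s²;  |a| = 1138.9 m/s².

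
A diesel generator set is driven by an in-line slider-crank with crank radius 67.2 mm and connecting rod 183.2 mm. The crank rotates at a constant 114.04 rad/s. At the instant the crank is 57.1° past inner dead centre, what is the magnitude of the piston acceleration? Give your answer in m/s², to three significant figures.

347

ω = 114 rad/s
x(θ) = r cosθ + √(L² − r² sin²θ); with ω constant, a = ω²·d²x/dθ².
d²x/dθ² = −r cosθ − r²(cos2θ)/√u − r⁴ sin²2θ/(4u^{3/2}),  u = L² − r² sin²θ = 0.0303787 m².
Substituting r = 0.0672 m, L = 0.1832 m, θ = 57.1°: d²x/dθ² = -0.026682 m.
a = ω²·d²x/dθ² = (114)²·(-0.026682) = -347 m/s²;  |a| = 347 m/s².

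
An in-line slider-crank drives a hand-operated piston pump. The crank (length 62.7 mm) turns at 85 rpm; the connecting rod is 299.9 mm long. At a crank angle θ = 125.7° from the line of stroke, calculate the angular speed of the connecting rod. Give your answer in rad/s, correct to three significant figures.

1.10

ω = 8.901 rad/s (converted from 85 rpm).
The rod makes angle φ with the slider axis where L sinφ = r sinθ; differentiating, L cosφ·φ̇ = r ω cosθ.
L cosφ = √(L² − r² sin²θ) = 0.29555 m.
|ω_rod| = r ω |cosθ| / √(L² − r² sin²θ) = 0.0627·8.901·0.58354/0.29555 = 1.1019 rad/s.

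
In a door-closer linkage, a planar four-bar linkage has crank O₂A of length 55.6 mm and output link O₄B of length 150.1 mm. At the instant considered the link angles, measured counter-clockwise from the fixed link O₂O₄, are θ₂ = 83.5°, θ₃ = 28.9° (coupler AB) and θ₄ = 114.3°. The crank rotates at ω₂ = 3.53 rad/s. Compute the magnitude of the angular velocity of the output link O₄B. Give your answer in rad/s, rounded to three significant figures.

ω₂ = 3.53 rad/s
Differentiating the loop-closure r₂e^{iθ₂}+r₃e^{iθ₃}=r₁+r₄e^{iθ₄} gives r₂ω₂e^{iθ₂}+r₃ω₃e^{iθ₃}=r₄ω₄e^{iθ₄}.
Eliminating the other unknown: ω₄ = r₂ω₂ sin(θ₂−θ₃) / [r₄ sin(θ₄−θ₃)].
Numerator sine = +0.81513; denominator sine = +0.99678.
Result = 0.0556·3.53·(+0.81513) / (0.1501·(+0.99678)) = +1.0693 rad/s; magnitude 1.0693 rad/s.

1.07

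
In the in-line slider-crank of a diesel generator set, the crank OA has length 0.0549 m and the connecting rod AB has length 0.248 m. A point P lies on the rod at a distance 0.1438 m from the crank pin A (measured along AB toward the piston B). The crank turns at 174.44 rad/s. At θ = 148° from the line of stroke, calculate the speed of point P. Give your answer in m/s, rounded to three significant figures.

5.66

ω = 174.4 rad/s.  Crank-pin speed |V_A| = rω = 9.5768 m/s, perpendicular to OA.
Rod angle: sinφ = −(r/L) sinθ ⇒ φ = -6.737°; ω_rod = −rω cosθ/√(L²−r²sin²θ) = +32.976 rad/s.
V_P = V_A + ω_rod × AP, with AP = 0.1438 m along the rod.
Components: V_Px = −rω sinθ − a·ω_rod·sinφ = -4.5186 m/s;  V_Py = rω cosθ + a·ω_rod·cosφ = -3.4124 m/s.
|V_P| = √(V_Px² + V_Py²) = 5.6624 m/s.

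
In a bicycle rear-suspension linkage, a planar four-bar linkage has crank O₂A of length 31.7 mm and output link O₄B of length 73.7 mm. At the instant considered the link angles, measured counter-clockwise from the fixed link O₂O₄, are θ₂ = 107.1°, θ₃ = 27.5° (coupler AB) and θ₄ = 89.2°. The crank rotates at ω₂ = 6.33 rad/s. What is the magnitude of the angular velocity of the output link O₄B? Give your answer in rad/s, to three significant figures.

3.04

ω₂ = 6.33 rad/s
Differentiating the loop-closure r₂e^{iθ₂}+r₃e^{iθ₃}=r₁+r₄e^{iθ₄} gives r₂ω₂e^{iθ₂}+r₃ω₃e^{iθ₃}=r₄ω₄e^{iθ₄}.
Eliminating the other unknown: ω₄ = r₂ω₂ sin(θ₂−θ₃) / [r₄ sin(θ₄−θ₃)].
Numerator sine = +0.98357; denominator sine = +0.88048.
Result = 0.0317·6.33·(+0.98357) / (0.0737·(+0.88048)) = +3.0415 rad/s; magnitude 3.0415 rad/s.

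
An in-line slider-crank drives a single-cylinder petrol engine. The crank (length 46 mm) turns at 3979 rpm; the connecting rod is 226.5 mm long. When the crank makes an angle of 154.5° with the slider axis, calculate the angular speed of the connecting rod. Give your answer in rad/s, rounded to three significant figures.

ω = 416.7 rad/s (converted from 3979 rpm).
The rod makes angle φ with the slider axis where L sinφ = r sinθ; differentiating, L cosφ·φ̇ = r ω cosθ.
L cosφ = √(L² − r² sin²θ) = 0.22563 m.
|ω_rod| = r ω |cosθ| / √(L² − r² sin²θ) = 0.046·416.7·0.90259/0.22563 = 76.674 rad/s.

76.7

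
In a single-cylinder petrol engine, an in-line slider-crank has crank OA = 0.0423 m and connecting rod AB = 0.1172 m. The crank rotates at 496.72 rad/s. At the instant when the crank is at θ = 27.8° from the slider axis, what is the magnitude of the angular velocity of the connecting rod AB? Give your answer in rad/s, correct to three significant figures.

ω = 496.7 rad/s
The rod makes angle φ with the slider axis where L sinφ = r sinθ; differentiating, L cosφ·φ̇ = r ω cosθ.
L cosφ = √(L² − r² sin²θ) = 0.11553 m.
|ω_rod| = r ω |cosθ| / √(L² − r² sin²θ) = 0.0423·496.7·0.88458/0.11553 = 160.88 rad/s.

161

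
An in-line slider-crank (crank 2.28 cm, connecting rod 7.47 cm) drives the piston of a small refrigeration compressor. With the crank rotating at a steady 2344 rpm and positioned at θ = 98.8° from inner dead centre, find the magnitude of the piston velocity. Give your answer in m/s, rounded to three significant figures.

5.26

ω = 2π·2344/60 = 245.5 rad/s
For an in-line slider-crank, x = r cosθ + √(L² − r² sin²θ), so v = −rω sinθ·[1 + r cosθ/√(L² − r² sin²θ)].
With r = 0.0228 m, L = 0.0747 m, θ = 98.8°: √(L² − r² sin²θ) = 0.071221 m.
v = −0.0228·245.5·0.98823·[1 + 0.0228·-0.15299/0.071221] = -5.2598 m/s.
|v| = 5.2598 m/s.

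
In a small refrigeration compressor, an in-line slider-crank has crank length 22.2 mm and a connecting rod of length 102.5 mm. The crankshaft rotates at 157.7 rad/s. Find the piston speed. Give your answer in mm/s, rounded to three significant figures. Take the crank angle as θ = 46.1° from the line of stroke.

2910

ω = 157.7 rad/s
For an in-line slider-crank, x = r cosθ + √(L² − r² sin²θ), so v = −rω sinθ·[1 + r cosθ/√(L² − r² sin²θ)].
With r = 0.0222 m, L = 0.1025 m, θ = 46.1°: √(L² − r² sin²θ) = 0.10124 m.
v = −0.0222·157.7·0.72055·[1 + 0.0222·0.69340/0.10124] = -2.9062 m/s.
|v| = 2.9062 m/s = 2906.2 mm/s.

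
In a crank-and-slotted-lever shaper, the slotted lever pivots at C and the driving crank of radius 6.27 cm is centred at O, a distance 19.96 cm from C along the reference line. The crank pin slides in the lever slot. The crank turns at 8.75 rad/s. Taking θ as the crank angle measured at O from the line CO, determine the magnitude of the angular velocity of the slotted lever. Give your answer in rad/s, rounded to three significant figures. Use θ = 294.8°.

ω = 8.75 rad/s
Crank pin A relative to C: A = (d + r cosθ, r sinθ); lever angle φ = atan2(r sinθ, d + r cosθ).
Differentiating tanφ: φ̇ = rω(d cosθ + r)/(d² + r² + 2dr cosθ).
d² + r² + 2dr cosθ = |CA|² = 0.0542703 m²;  d cosθ + r = +0.14642 m.
|ω_lever| = |0.0627·8.75·+0.14642| / 0.0542703 = 1.4802 rad/s.

1.48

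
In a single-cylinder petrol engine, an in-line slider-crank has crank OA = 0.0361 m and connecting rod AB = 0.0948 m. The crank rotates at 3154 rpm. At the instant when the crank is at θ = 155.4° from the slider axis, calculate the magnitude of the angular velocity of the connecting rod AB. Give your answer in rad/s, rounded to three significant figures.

116

ω = 330.3 rad/s (converted from 3154 rpm).
The rod makes angle φ with the slider axis where L sinφ = r sinθ; differentiating, L cosφ·φ̇ = r ω cosθ.
L cosφ = √(L² − r² sin²θ) = 0.093601 m.
|ω_rod| = r ω |cosθ| / √(L² − r² sin²θ) = 0.0361·330.3·0.90924/0.093601 = 115.82 rad/s.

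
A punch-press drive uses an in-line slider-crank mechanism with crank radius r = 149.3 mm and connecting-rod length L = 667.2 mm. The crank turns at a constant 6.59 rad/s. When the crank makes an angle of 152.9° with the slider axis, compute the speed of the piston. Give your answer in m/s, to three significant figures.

0.358

ω = 6.59 rad/s
For an in-line slider-crank, x = r cosθ + √(L² − r² sin²θ), so v = −rω sinθ·[1 + r cosθ/√(L² − r² sin²θ)].
With r = 0.1493 m, L = 0.6672 m, θ = 152.9°: √(L² − r² sin²θ) = 0.66372 m.
v = −0.1493·6.59·0.45554·[1 + 0.1493·-0.89021/0.66372] = -0.35845 m/s.
|v| = 0.35845 m/s.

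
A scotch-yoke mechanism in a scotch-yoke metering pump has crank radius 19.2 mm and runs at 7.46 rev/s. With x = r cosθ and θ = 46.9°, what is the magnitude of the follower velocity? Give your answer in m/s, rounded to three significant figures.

0.657

ω = 46.87 rad/s (from 7.46 rev/s).
x = r cosθ ⇒ ẋ = −rω sinθ.
|v| = rω|sinθ| = 0.0192·46.87·|sin 46.9°| = 0.65711 m/s.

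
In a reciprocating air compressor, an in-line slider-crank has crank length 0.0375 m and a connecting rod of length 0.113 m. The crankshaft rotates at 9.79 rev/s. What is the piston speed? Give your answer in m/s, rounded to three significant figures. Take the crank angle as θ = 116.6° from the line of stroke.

1.74

ω = 2π·9.79 = 61.51 rad/s
For an in-line slider-crank, x = r cosθ + √(L² − r² sin²θ), so v = −rω sinθ·[1 + r cosθ/√(L² − r² sin²θ)].
With r = 0.0375 m, L = 0.113 m, θ = 116.6°: √(L² − r² sin²θ) = 0.10791 m.
v = −0.0375·61.51·0.89415·[1 + 0.0375·-0.44776/0.10791] = -1.7416 m/s.
|v| = 1.7416 m/s.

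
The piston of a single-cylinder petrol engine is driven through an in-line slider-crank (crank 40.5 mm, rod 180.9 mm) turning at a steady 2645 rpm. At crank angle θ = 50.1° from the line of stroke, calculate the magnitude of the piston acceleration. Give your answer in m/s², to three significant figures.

ω = 2π·2645/60 = 277 rad/s
x(θ) = r cosθ + √(L² − r² sin²θ); with ω constant, a = ω²·d²x/dθ².
d²x/dθ² = −r cosθ − r²(cos2θ)/√u − r⁴ sin²2θ/(4u^{3/2}),  u = L² − r² sin²θ = 0.0317595 m².
Substituting r = 0.0405 m, L = 0.1809 m, θ = 50.1°: d²x/dθ² = -0.024464 m.
a = ω²·d²x/dθ² = (277)²·(-0.024464) = -1876.9 m/s²;  |a| = 1876.9 m/s².

1880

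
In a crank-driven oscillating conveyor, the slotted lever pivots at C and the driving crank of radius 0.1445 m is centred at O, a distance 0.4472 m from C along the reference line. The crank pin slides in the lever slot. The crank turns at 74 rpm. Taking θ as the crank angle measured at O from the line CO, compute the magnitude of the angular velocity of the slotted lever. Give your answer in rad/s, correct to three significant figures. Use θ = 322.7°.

1.73

ω = 7.749 rad/s (from 74 rpm).
Crank pin A relative to C: A = (d + r cosθ, r sinθ); lever angle φ = atan2(r sinθ, d + r cosθ).
Differentiating tanφ: φ̇ = rω(d cosθ + r)/(d² + r² + 2dr cosθ).
d² + r² + 2dr cosθ = |CA|² = 0.323676 m²;  d cosθ + r = +0.50024 m.
|ω_lever| = |0.1445·7.749·+0.50024| / 0.323676 = 1.7306 rad/s.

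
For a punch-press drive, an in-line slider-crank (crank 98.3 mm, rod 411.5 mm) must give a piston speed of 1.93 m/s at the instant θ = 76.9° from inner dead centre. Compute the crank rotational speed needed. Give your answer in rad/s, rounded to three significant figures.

19.1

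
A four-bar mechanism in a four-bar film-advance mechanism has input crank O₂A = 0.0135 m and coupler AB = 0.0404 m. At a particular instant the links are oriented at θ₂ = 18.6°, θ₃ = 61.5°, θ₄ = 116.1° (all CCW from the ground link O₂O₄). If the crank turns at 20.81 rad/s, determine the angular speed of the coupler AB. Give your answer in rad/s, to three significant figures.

ω₂ = 20.81 rad/s
Differentiating the loop-closure r₂e^{iθ₂}+r₃e^{iθ₃}=r₁+r₄e^{iθ₄} gives r₂ω₂e^{iθ₂}+r₃ω₃e^{iθ₃}=r₄ω₄e^{iθ₄}.
Eliminating the other unknown: ω₃ = r₂ω₂ sin(θ₄−θ₂) / [r₃ sin(θ₃−θ₄)].
Numerator sine = +0.99144; denominator sine = -0.81513.
Result = 0.0135·20.81·(+0.99144) / (0.0404·(-0.81513)) = -8.458 rad/s; magnitude 8.458 rad/s.

8.46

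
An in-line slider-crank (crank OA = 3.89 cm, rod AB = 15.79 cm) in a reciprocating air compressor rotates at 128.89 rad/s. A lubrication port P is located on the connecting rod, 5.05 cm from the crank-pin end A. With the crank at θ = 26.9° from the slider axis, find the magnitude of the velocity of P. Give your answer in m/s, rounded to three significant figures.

ω = 128.9 rad/s.  Crank-pin speed |V_A| = rω = 5.0138 m/s, perpendicular to OA.
Rod angle: sinφ = −(r/L) sinθ ⇒ φ = -6.400°; ω_rod = −rω cosθ/√(L²−r²sin²θ) = -28.495 rad/s.
V_P = V_A + ω_rod × AP, with AP = 0.0505 m along the rod.
Components: V_Px = −rω sinθ − a·ω_rod·sinφ = -2.4288 m/s;  V_Py = rω cosθ + a·ω_rod·cosφ = +3.0413 m/s.
|V_P| = √(V_Px² + V_Py²) = 3.8921 m/s.

3.89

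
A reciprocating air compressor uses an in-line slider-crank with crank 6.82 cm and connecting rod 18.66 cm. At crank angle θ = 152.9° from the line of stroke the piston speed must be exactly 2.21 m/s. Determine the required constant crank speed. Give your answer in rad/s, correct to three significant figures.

106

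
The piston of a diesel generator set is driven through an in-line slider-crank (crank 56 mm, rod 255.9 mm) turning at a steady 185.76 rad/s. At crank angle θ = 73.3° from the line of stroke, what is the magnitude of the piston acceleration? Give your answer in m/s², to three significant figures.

ω = 185.8 rad/s
x(θ) = r cosθ + √(L² − r² sin²θ); with ω constant, a = ω²·d²x/dθ².
d²x/dθ² = −r cosθ − r²(cos2θ)/√u − r⁴ sin²2θ/(4u^{3/2}),  u = L² − r² sin²θ = 0.0626078 m².
Substituting r = 0.056 m, L = 0.2559 m, θ = 73.3°: d²x/dθ² = -0.0056764 m.
a = ω²·d²x/dθ² = (185.8)²·(-0.0056764) = -195.88 m/s²;  |a| = 195.88 m/s².

196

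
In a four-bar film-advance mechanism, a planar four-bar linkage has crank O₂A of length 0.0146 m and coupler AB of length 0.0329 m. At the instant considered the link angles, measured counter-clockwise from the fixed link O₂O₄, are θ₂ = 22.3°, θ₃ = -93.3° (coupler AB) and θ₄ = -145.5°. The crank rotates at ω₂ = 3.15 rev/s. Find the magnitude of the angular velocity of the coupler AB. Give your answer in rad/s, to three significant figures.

2.35

ω₂ = 19.79 rad/s (from 3.15 rev/s).
Differentiating the loop-closure r₂e^{iθ₂}+r₃e^{iθ₃}=r₁+r₄e^{iθ₄} gives r₂ω₂e^{iθ₂}+r₃ω₃e^{iθ₃}=r₄ω₄e^{iθ₄}.
Eliminating the other unknown: ω₃ = r₂ω₂ sin(θ₄−θ₂) / [r₃ sin(θ₃−θ₄)].
Numerator sine = -0.21132; denominator sine = +0.79016.
Result = 0.0146·19.79·(-0.21132) / (0.0329·(+0.79016)) = -2.349 rad/s; magnitude 2.349 rad/s.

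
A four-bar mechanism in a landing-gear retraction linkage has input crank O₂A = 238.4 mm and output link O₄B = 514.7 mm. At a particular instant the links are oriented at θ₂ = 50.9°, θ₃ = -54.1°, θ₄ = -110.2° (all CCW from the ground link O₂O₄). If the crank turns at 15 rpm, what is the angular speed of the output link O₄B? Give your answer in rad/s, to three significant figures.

ω₂ = 1.571 rad/s (from 15 rpm).
Differentiating the loop-closure r₂e^{iθ₂}+r₃e^{iθ₃}=r₁+r₄e^{iθ₄} gives r₂ω₂e^{iθ₂}+r₃ω₃e^{iθ₃}=r₄ω₄e^{iθ₄}.
Eliminating the other unknown: ω₄ = r₂ω₂ sin(θ₂−θ₃) / [r₄ sin(θ₄−θ₃)].
Numerator sine = +0.96593; denominator sine = -0.83001.
Result = 0.2384·1.571·(+0.96593) / (0.5147·(-0.83001)) = -0.8467 rad/s; magnitude 0.8467 rad/s.

0.847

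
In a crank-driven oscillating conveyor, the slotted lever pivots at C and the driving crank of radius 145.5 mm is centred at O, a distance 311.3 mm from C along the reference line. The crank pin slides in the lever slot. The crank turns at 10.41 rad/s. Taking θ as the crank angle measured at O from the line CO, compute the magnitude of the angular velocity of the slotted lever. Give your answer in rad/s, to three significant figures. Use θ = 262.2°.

1.48

ω = 10.41 rad/s
Crank pin A relative to C: A = (d + r cosθ, r sinθ); lever angle φ = atan2(r sinθ, d + r cosθ).
Differentiating tanφ: φ̇ = rω(d cosθ + r)/(d² + r² + 2dr cosθ).
d² + r² + 2dr cosθ = |CA|² = 0.105784 m²;  d cosθ + r = +0.10325 m.
|ω_lever| = |0.1455·10.41·+0.10325| / 0.105784 = 1.4784 rad/s.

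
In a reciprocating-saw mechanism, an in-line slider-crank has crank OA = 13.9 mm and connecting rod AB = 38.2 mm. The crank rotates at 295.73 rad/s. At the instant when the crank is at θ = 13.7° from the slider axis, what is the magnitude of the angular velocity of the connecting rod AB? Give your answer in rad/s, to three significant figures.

ω = 295.7 rad/s
The rod makes angle φ with the slider axis where L sinφ = r sinθ; differentiating, L cosφ·φ̇ = r ω cosθ.
L cosφ = √(L² − r² sin²θ) = 0.038058 m.
|ω_rod| = r ω |cosθ| / √(L² − r² sin²θ) = 0.0139·295.7·0.97155/0.038058 = 104.94 rad/s.

105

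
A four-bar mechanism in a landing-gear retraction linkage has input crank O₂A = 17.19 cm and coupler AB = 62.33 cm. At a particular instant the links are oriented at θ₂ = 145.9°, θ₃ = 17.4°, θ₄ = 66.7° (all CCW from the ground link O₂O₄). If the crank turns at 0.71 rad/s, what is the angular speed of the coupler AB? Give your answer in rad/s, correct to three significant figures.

ω₂ = 0.71 rad/s
Differentiating the loop-closure r₂e^{iθ₂}+r₃e^{iθ₃}=r₁+r₄e^{iθ₄} gives r₂ω₂e^{iθ₂}+r₃ω₃e^{iθ₃}=r₄ω₄e^{iθ₄}.
Eliminating the other unknown: ω₃ = r₂ω₂ sin(θ₄−θ₂) / [r₃ sin(θ₃−θ₄)].
Numerator sine = -0.98229; denominator sine = -0.75813.
Result = 0.1719·0.71·(-0.98229) / (0.6233·(-0.75813)) = +0.25371 rad/s; magnitude 0.25371 rad/s.

0.254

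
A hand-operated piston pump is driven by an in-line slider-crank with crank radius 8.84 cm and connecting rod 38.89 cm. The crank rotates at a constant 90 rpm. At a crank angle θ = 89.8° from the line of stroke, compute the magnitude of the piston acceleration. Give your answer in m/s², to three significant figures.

1.81

ω = 2π·90/60 = 9.425 rad/s
x(θ) = r cosθ + √(L² − r² sin²θ); with ω constant, a = ω²·d²x/dθ².
d²x/dθ² = −r cosθ − r²(cos2θ)/√u − r⁴ sin²2θ/(4u^{3/2}),  u = L² − r² sin²θ = 0.143429 m².
Substituting r = 0.0884 m, L = 0.3889 m, θ = 89.8°: d²x/dθ² = +0.020325 m.
a = ω²·d²x/dθ² = (9.425)²·(+0.020325) = +1.8054 m/s²;  |a| = 1.8054 m/s².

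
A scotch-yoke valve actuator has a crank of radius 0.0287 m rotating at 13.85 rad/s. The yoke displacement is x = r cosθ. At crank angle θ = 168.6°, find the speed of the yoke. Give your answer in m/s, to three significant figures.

0.0786

ω = 13.85 rad/s
x = r cosθ ⇒ ẋ = −rω sinθ.
|v| = rω|sinθ| = 0.0287·13.85·|sin 168.6°| = 0.078568 m/s.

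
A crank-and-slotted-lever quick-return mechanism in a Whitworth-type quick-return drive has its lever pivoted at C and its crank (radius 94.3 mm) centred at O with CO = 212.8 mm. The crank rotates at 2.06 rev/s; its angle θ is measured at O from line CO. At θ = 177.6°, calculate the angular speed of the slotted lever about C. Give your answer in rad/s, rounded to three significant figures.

10.3

ω = 12.94 rad/s (from 2.06 rev/s).
Crank pin A relative to C: A = (d + r cosθ, r sinθ); lever angle φ = atan2(r sinθ, d + r cosθ).
Differentiating tanφ: φ̇ = rω(d cosθ + r)/(d² + r² + 2dr cosθ).
d² + r² + 2dr cosθ = |CA|² = 0.0140775 m²;  d cosθ + r = -0.11831 m.
|ω_lever| = |0.0943·12.94·-0.11831| / 0.0140775 = 10.258 rad/s.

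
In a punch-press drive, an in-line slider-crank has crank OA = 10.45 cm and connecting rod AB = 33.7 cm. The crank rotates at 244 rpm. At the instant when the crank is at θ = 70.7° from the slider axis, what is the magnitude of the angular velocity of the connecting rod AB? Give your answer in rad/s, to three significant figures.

ω = 25.55 rad/s (converted from 244 rpm).
The rod makes angle φ with the slider axis where L sinφ = r sinθ; differentiating, L cosφ·φ̇ = r ω cosθ.
L cosφ = √(L² − r² sin²θ) = 0.32224 m.
|ω_rod| = r ω |cosθ| / √(L² − r² sin²θ) = 0.1045·25.55·0.33051/0.32224 = 2.7387 rad/s.

2.74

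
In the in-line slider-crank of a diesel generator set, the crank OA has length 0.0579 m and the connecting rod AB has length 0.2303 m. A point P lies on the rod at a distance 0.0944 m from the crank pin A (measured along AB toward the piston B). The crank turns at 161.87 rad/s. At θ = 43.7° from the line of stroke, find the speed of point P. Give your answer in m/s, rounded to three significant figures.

8.03

ω = 161.9 rad/s.  Crank-pin speed |V_A| = rω = 9.3723 m/s, perpendicular to OA.
Rod angle: sinφ = −(r/L) sinθ ⇒ φ = -10.003°; ω_rod = −rω cosθ/√(L²−r²sin²θ) = -29.876 rad/s.
V_P = V_A + ω_rod × AP, with AP = 0.0944 m along the rod.
Components: V_Px = −rω sinθ − a·ω_rod·sinφ = -6.965 m/s;  V_Py = rω cosθ + a·ω_rod·cosφ = +3.9984 m/s.
|V_P| = √(V_Px² + V_Py²) = 8.0311 m/s.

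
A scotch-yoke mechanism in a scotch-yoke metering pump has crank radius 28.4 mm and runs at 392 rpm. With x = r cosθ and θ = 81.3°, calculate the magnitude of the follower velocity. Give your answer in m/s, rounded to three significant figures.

ω = 41.05 rad/s (from 392 rpm).
x = r cosθ ⇒ ẋ = −rω sinθ.
|v| = rω|sinθ| = 0.0284·41.05·|sin 81.3°| = 1.1524 m/s.

1.15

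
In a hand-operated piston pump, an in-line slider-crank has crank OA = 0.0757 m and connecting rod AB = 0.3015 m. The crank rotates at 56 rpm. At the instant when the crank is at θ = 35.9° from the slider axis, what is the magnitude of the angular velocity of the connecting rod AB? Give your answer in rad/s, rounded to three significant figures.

ω = 5.864 rad/s (converted from 56 rpm).
The rod makes angle φ with the slider axis where L sinφ = r sinθ; differentiating, L cosφ·φ̇ = r ω cosθ.
L cosφ = √(L² − r² sin²θ) = 0.29821 m.
|ω_rod| = r ω |cosθ| / √(L² − r² sin²θ) = 0.0757·5.864·0.81004/0.29821 = 1.2058 rad/s.

1.21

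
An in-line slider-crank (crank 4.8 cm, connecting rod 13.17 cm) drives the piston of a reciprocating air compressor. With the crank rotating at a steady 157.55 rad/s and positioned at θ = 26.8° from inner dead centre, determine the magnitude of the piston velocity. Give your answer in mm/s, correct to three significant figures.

4530

ω = 157.6 rad/s
For an in-line slider-crank, x = r cosθ + √(L² − r² sin²θ), so v = −rω sinθ·[1 + r cosθ/√(L² − r² sin²θ)].
With r = 0.048 m, L = 0.1317 m, θ = 26.8°: √(L² − r² sin²θ) = 0.12991 m.
v = −0.048·157.6·0.45088·[1 + 0.048·0.89259/0.12991] = -4.5342 m/s.
|v| = 4.5342 m/s = 4534.2 mm/s.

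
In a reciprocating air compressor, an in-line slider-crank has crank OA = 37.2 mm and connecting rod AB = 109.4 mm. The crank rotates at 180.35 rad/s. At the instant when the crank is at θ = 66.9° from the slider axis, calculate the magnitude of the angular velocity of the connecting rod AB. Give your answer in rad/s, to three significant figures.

25.3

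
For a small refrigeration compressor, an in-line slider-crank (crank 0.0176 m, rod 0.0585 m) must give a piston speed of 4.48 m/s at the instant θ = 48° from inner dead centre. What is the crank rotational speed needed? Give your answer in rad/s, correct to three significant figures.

For an in-line slider-crank, |v_piston| = rω|sinθ|·[1 + r cosθ/√(L² − r² sin²θ)].
With r = 0.0176 m, L = 0.0585 m, θ = 48°: the bracketed kinematic factor |dx/dθ| = 0.015781 m.
ω = v/|dx/dθ| = 4.48/0.015781 = 283.89 rad/s.

284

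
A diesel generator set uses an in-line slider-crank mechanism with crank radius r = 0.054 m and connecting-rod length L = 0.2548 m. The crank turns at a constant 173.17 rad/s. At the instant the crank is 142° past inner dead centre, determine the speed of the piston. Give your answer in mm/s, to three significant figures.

ω = 173.2 rad/s
For an in-line slider-crank, x = r cosθ + √(L² − r² sin²θ), so v = −rω sinθ·[1 + r cosθ/√(L² − r² sin²θ)].
With r = 0.054 m, L = 0.2548 m, θ = 142°: √(L² − r² sin²θ) = 0.25262 m.
v = −0.054·173.2·0.61566·[1 + 0.054·-0.78801/0.25262] = -4.7874 m/s.
|v| = 4.7874 m/s = 4787.4 mm/s.

4790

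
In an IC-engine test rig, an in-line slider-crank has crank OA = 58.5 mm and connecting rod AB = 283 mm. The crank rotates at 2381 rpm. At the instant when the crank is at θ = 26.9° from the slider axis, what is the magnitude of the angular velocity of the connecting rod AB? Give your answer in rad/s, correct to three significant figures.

46.2

ω = 249.3 rad/s (converted from 2381 rpm).
The rod makes angle φ with the slider axis where L sinφ = r sinθ; differentiating, L cosφ·φ̇ = r ω cosθ.
L cosφ = √(L² − r² sin²θ) = 0.28176 m.
|ω_rod| = r ω |cosθ| / √(L² − r² sin²θ) = 0.0585·249.3·0.89180/0.28176 = 46.167 rad/s.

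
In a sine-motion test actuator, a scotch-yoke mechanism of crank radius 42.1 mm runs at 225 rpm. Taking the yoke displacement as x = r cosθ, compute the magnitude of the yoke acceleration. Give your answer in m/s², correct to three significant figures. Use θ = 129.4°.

14.8

ω = 23.56 rad/s (from 225 rpm).
x = r cosθ ⇒ ẍ = −rω² cosθ (ω constant).
|a| = rω²|cosθ| = 0.0421·(23.56)²·|cos 129.4°| = 14.835 m/s².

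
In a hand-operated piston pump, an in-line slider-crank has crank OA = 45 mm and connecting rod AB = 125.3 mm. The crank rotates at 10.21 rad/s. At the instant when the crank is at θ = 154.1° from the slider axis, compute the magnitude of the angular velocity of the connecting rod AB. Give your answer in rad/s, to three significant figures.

ω = 10.21 rad/s
The rod makes angle φ with the slider axis where L sinφ = r sinθ; differentiating, L cosφ·φ̇ = r ω cosθ.
L cosφ = √(L² − r² sin²θ) = 0.12375 m.
|ω_rod| = r ω |cosθ| / √(L² − r² sin²θ) = 0.045·10.21·0.89956/0.12375 = 3.3398 rad/s.

3.34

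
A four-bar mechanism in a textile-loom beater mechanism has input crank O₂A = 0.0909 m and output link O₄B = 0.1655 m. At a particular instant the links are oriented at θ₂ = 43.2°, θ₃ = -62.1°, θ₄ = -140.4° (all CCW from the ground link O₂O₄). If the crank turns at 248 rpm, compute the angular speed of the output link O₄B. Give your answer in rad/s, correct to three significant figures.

ω₂ = 25.97 rad/s (from 248 rpm).
Differentiating the loop-closure r₂e^{iθ₂}+r₃e^{iθ₃}=r₁+r₄e^{iθ₄} gives r₂ω₂e^{iθ₂}+r₃ω₃e^{iθ₃}=r₄ω₄e^{iθ₄}.
Eliminating the other unknown: ω₄ = r₂ω₂ sin(θ₂−θ₃) / [r₄ sin(θ₄−θ₃)].
Numerator sine = +0.96456; denominator sine = -0.97922.
Result = 0.0909·25.97·(+0.96456) / (0.1655·(-0.97922)) = -14.051 rad/s; magnitude 14.051 rad/s.

14.1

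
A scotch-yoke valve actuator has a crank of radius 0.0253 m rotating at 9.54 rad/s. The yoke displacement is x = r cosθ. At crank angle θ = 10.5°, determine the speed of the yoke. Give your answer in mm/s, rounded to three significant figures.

44.0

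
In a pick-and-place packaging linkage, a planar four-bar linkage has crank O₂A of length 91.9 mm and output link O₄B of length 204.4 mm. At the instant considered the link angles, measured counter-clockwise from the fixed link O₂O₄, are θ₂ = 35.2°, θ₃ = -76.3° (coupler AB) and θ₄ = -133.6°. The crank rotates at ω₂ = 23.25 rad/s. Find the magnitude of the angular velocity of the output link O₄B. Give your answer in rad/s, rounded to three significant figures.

ω₂ = 23.25 rad/s
Differentiating the loop-closure r₂e^{iθ₂}+r₃e^{iθ₃}=r₁+r₄e^{iθ₄} gives r₂ω₂e^{iθ₂}+r₃ω₃e^{iθ₃}=r₄ω₄e^{iθ₄}.
Eliminating the other unknown: ω₄ = r₂ω₂ sin(θ₂−θ₃) / [r₄ sin(θ₄−θ₃)].
Numerator sine = +0.93042; denominator sine = -0.84151.
Result = 0.0919·23.25·(+0.93042) / (0.2044·(-0.84151)) = -11.558 rad/s; magnitude 11.558 rad/s.

11.6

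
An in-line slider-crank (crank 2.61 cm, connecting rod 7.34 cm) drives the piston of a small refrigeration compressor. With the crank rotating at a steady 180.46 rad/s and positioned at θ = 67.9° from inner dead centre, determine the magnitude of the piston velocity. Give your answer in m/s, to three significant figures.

4.98

ω = 180.5 rad/s
For an in-line slider-crank, x = r cosθ + √(L² − r² sin²θ), so v = −rω sinθ·[1 + r cosθ/√(L² − r² sin²θ)].
With r = 0.0261 m, L = 0.0734 m, θ = 67.9°: √(L² − r² sin²θ) = 0.069302 m.
v = −0.0261·180.5·0.92653·[1 + 0.0261·0.37622/0.069302] = -4.9823 m/s.
|v| = 4.9823 m/s.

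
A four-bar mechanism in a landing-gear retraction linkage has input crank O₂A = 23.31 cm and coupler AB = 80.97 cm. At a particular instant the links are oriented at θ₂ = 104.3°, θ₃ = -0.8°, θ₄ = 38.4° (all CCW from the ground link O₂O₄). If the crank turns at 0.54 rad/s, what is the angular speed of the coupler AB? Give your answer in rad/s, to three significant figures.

0.225

ω₂ = 0.54 rad/s
Differentiating the loop-closure r₂e^{iθ₂}+r₃e^{iθ₃}=r₁+r₄e^{iθ₄} gives r₂ω₂e^{iθ₂}+r₃ω₃e^{iθ₃}=r₄ω₄e^{iθ₄}.
Eliminating the other unknown: ω₃ = r₂ω₂ sin(θ₄−θ₂) / [r₃ sin(θ₃−θ₄)].
Numerator sine = -0.91283; denominator sine = -0.63203.
Result = 0.2331·0.54·(-0.91283) / (0.8097·(-0.63203)) = +0.22453 rad/s; magnitude 0.22453 rad/s.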